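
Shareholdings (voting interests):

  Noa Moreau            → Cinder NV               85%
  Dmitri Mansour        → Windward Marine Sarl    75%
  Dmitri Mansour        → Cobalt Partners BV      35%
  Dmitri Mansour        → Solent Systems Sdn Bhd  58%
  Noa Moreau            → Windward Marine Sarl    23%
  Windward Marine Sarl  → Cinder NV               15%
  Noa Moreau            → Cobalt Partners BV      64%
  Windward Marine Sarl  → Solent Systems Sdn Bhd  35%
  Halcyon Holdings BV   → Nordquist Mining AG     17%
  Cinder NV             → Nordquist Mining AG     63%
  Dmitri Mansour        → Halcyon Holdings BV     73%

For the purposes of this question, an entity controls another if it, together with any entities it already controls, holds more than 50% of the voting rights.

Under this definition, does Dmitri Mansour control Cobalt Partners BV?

Dmitri holds 73% of Halcyon, so Dmitri controls Halcyon.
Dmitri holds 75% of Windward, so Dmitri controls Windward.
Windward and Dmitri together hold 35% + 58% = 93% of Solent, so Dmitri controls Solent.
In Cobalt, Dmitri's side holds only 35%, not > 50%.
So Dmitri does not control Cobalt.

No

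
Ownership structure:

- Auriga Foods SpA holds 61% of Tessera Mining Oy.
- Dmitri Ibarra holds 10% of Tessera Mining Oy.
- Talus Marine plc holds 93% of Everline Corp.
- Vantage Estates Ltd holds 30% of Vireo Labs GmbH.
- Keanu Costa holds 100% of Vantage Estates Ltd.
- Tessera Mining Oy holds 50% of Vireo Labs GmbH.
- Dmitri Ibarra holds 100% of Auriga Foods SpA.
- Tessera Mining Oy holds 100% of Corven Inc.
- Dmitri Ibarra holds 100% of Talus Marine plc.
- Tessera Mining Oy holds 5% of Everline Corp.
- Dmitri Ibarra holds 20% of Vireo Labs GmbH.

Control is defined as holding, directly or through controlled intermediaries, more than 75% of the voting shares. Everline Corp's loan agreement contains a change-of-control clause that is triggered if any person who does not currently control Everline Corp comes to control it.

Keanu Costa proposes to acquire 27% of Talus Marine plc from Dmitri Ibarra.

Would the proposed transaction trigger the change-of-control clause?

No

The purchase adds only to Keanu's holdings (Dmitri's stake shrinks), so Keanu is the only person who could newly come to control Everline.
Keanu holds 100% of Vantage, so Keanu controls Vantage.
Neither Keanu nor any entity Keanu controls holds any voting interest in Everline.
So before the transaction, Keanu does not control Everline.
After the purchase, Keanu holds 27% of Talus directly, and Dmitri's stake falls to 73%.
Keanu's side now holds 27% of Talus, not > 75%, so Keanu still does not control Talus.
After the transaction, neither Keanu nor any entity Keanu controls holds a voting interest in Everline, so Keanu still does not control it.
No new person acquires control, so the clause is not triggered.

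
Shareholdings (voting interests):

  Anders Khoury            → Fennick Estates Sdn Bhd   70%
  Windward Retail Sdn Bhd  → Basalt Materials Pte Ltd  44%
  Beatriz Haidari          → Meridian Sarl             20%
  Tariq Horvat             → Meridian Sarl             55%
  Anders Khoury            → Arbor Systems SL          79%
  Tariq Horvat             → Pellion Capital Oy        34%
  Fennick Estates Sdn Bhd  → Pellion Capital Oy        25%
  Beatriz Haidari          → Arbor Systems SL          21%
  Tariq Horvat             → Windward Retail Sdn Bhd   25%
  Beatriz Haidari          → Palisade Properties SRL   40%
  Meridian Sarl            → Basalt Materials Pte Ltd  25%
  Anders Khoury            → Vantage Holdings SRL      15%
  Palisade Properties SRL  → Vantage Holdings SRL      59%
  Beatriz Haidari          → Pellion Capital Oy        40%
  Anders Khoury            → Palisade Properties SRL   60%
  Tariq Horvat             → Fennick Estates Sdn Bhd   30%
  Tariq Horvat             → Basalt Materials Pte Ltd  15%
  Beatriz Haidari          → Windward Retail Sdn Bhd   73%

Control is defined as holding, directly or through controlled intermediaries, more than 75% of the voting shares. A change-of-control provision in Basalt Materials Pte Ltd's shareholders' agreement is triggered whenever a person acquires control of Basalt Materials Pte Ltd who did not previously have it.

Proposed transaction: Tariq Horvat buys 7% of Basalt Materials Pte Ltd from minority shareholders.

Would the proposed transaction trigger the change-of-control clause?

No

The purchase changes only Tariq's holdings, so Tariq is the only person who could newly come to control Basalt.
Tariq's largest direct stake is 55% in Meridian, which does not meet the threshold, so Tariq controls no company.
In Basalt, Tariq's side holds only 15%, not > 75%.
So before the transaction, Tariq does not control Basalt.
After the purchase, Tariq's direct stake in Basalt rises to 15% + 7% = 22%.
After the transaction, Tariq's side holds 22% of Basalt, not > 75%, so Tariq still does not control Basalt.
No new person acquires control, so the clause is not triggered.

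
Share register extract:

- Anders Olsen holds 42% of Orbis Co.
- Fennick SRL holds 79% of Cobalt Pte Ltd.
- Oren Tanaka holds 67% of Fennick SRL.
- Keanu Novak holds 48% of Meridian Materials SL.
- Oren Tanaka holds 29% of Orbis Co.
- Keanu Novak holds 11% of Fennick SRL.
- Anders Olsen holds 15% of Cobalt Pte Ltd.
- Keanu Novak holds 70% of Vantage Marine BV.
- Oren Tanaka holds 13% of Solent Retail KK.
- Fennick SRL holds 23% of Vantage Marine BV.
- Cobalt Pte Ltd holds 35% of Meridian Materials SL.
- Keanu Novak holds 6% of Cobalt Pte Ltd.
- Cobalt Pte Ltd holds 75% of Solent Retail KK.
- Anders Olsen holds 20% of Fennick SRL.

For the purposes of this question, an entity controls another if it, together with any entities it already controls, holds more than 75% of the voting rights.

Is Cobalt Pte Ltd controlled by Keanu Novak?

Keanu's largest direct stake is 70% in Vantage, which does not meet the threshold, so Keanu controls no company.
In Cobalt, Keanu's side holds only 6%, not > 75%.
So Keanu does not control Cobalt.

No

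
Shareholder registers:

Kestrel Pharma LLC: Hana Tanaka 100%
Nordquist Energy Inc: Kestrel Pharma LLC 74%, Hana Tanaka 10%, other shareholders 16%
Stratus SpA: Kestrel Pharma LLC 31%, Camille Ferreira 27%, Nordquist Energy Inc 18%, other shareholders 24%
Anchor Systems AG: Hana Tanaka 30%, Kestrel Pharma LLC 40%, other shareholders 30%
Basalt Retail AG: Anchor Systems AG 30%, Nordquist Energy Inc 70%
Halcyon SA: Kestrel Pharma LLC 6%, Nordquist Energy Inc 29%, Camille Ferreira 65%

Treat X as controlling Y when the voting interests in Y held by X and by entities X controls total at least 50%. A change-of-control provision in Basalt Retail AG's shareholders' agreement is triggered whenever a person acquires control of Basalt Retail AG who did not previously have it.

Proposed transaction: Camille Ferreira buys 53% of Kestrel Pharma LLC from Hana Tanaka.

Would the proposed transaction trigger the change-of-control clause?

Yes

The purchase adds only to Camille's holdings (Hana's stake shrinks), so Camille is the only person who could newly come to control Basalt.
Camille holds 65% of Halcyon, so Camille controls Halcyon.
Neither Camille nor any entity Camille controls holds any voting interest in Basalt.
So before the transaction, Camille does not control Basalt.
After the purchase, Camille holds 53% of Kestrel directly, and Hana's stake falls to 47%.
Camille holds 53% of Kestrel, so Camille controls Kestrel.
Kestrel holds 74% of Nordquist, so Camille controls Nordquist.
Nordquist holds 70% of Basalt, so Camille controls Basalt.
Camille did not control Basalt before and does after, so the clause is triggered.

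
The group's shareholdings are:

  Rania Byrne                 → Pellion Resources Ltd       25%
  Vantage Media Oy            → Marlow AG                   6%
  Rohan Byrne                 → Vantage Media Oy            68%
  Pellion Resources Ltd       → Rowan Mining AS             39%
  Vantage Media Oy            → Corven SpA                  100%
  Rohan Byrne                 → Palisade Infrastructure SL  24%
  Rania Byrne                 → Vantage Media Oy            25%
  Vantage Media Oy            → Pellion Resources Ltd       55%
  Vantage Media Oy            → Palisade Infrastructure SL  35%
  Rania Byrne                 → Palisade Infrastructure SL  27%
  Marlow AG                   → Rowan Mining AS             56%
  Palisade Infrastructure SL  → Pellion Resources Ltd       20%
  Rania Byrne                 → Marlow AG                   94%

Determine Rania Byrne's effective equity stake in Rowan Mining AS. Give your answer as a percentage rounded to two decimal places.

71.38%

Rania reaches Rowan along 6 paths.
Via Vantage → Palisade → Pellion: 25% × 35% × 20% × 39% = 0.6825%.
Via Palisade → Pellion: 27% × 20% × 39% = 2.106%.
Via Pellion: 25% × 39% = 9.75%.
Via Vantage → Pellion: 25% × 55% × 39% = 5.3625%.
Via Marlow: 94% × 56% = 52.64%.
Via Vantage → Marlow: 25% × 6% × 56% = 0.84%.
Total: 0.6825% + 2.106% + 9.75% + 5.3625% + 52.64% + 0.84% = 71.381%.
Rounded: 71.38%.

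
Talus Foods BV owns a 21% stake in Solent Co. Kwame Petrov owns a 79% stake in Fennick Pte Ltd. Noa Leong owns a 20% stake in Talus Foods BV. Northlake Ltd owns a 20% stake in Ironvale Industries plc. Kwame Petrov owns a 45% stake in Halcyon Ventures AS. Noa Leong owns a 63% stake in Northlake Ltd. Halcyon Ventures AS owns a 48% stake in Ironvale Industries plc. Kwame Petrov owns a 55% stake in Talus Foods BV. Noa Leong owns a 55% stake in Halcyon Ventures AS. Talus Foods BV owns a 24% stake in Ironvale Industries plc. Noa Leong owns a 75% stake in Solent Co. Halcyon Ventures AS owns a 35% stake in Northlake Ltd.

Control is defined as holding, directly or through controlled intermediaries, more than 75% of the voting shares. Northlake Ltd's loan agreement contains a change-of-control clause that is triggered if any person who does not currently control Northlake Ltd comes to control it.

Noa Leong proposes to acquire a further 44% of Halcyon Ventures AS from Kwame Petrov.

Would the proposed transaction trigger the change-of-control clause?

The purchase adds only to Noa's holdings (Kwame's stake shrinks), so Noa is the only person who could newly come to control Northlake.
Noa's largest direct stake is 75% in Solent, which does not meet the threshold, so Noa controls no company.
In Northlake, Noa's side holds only 63%, not > 75%.
So before the transaction, Noa does not control Northlake.
After the purchase, Noa's direct stake in Halcyon rises to 55% + 44% = 99%, and Kwame's stake falls to 1%.
Noa holds 99% of Halcyon, so Noa controls Halcyon.
Noa and Halcyon together hold 63% + 35% = 98% of Northlake, so Noa controls Northlake.
Noa did not control Northlake before and does after, so the clause is triggered.

Yes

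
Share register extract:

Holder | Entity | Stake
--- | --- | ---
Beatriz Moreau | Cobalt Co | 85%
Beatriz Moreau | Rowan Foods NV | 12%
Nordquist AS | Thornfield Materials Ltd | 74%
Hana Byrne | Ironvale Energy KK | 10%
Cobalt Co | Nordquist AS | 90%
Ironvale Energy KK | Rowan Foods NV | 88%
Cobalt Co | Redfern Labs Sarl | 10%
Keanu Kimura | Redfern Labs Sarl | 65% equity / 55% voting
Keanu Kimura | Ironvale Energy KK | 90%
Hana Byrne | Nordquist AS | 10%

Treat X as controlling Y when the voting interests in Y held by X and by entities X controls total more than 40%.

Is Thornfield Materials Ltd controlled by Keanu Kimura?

Keanu holds 90% of Ironvale, so Keanu controls Ironvale.
Ironvale holds 88% of Rowan, so Keanu controls Rowan.
Keanu holds 55% of Redfern, so Keanu controls Redfern.
Neither Keanu nor any entity Keanu controls holds any voting interest in Thornfield.
So Keanu does not control Thornfield.

No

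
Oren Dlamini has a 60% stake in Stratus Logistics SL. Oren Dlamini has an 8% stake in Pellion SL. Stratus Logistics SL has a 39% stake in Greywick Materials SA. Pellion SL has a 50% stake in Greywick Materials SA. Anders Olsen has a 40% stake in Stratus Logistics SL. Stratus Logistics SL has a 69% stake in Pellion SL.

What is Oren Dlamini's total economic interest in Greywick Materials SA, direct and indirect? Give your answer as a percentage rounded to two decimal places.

48.10%

Oren reaches Greywick along 3 paths.
Via Stratus → Pellion: 60% × 69% × 50% = 20.7%.
Via Pellion: 8% × 50% = 4%.
Via Stratus: 60% × 39% = 23.4%.
Total: 20.7% + 4% + 23.4% = 48.1%.
Rounded: 48.10%.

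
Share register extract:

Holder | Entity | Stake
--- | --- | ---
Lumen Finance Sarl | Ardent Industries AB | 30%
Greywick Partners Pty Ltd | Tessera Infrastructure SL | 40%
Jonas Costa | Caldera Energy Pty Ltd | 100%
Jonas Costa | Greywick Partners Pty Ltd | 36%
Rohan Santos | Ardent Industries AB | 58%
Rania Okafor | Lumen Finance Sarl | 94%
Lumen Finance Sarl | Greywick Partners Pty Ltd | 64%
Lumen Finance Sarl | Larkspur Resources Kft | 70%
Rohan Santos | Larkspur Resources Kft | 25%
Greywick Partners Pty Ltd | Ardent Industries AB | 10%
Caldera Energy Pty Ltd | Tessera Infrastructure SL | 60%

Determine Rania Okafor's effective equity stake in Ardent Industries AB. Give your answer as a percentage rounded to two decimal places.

34.22%

Rania reaches Ardent along 2 paths.
Via Lumen → Greywick: 94% × 64% × 10% = 6.016%.
Via Lumen: 94% × 30% = 28.2%.
Total: 6.016% + 28.2% = 34.216%.
Rounded: 34.22%.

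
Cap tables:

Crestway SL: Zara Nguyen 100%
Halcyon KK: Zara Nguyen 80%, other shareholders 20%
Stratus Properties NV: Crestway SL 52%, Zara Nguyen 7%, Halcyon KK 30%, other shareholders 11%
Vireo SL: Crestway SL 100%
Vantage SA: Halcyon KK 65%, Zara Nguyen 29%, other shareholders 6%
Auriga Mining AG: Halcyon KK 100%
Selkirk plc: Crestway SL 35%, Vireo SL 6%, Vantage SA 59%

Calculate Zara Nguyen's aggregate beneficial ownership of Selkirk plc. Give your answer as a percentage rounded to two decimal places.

Zara reaches Selkirk along 4 paths.
Via Crestway: 100% × 35% = 35%.
Via Crestway → Vireo: 100% × 100% × 6% = 6%.
Via Halcyon → Vantage: 80% × 65% × 59% = 30.68%.
Via Vantage: 29% × 59% = 17.11%.
Total: 35% + 6% + 30.68% + 17.11% = 88.79%.

88.79%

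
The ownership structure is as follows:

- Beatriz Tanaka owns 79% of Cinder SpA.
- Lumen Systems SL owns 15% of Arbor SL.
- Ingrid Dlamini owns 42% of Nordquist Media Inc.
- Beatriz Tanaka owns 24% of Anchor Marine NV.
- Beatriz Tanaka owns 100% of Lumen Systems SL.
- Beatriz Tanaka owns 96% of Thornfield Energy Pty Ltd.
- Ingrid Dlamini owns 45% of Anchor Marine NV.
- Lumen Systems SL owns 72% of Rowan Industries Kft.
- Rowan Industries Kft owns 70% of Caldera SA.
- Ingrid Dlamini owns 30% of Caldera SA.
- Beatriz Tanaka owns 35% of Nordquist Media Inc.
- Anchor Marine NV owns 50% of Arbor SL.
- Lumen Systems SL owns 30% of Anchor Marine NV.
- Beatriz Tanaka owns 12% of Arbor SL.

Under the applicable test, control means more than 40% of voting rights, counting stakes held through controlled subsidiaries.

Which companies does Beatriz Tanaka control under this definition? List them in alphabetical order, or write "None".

Anchor Marine NV, Arbor SL, Caldera SA, Cinder SpA, Lumen Systems SL, Rowan Industries Kft, Thornfield Energy Pty Ltd

Beatriz holds 100% of Lumen, so Beatriz controls Lumen.
Beatriz holds 79% of Cinder, so Beatriz controls Cinder.
Lumen and Beatriz together hold 30% + 24% = 54% of Anchor, so Beatriz controls Anchor.
Lumen holds 72% of Rowan, so Beatriz controls Rowan.
Rowan holds 70% of Caldera, so Beatriz controls Caldera.
Lumen and Anchor and Beatriz together hold 15% + 50% + 12% = 77% of Arbor, so Beatriz controls Arbor.
Beatriz holds 96% of Thornfield, so Beatriz controls Thornfield.
No other company's threshold is met.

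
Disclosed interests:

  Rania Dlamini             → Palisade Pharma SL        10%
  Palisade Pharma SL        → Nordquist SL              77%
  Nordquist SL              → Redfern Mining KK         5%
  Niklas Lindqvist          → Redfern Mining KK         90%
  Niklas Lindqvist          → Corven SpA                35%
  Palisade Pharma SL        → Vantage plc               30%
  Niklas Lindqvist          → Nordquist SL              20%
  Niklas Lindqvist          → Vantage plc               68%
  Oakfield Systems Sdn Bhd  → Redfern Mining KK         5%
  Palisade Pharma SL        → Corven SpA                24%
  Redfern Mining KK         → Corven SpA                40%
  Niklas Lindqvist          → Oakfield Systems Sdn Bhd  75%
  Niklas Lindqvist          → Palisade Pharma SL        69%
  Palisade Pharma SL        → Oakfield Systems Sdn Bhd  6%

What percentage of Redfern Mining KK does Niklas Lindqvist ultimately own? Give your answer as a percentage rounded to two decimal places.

Niklas reaches Redfern along 5 paths.
Direct stake: 90% = 90%.
Via Nordquist: 20% × 5% = 1%.
Via Palisade → Nordquist: 69% × 77% × 5% = 2.6565%.
Via Oakfield: 75% × 5% = 3.75%.
Via Palisade → Oakfield: 69% × 6% × 5% = 0.207%.
Total: 90% + 1% + 2.6565% + 3.75% + 0.207% = 97.6135%.
Rounded: 97.61%.

97.61%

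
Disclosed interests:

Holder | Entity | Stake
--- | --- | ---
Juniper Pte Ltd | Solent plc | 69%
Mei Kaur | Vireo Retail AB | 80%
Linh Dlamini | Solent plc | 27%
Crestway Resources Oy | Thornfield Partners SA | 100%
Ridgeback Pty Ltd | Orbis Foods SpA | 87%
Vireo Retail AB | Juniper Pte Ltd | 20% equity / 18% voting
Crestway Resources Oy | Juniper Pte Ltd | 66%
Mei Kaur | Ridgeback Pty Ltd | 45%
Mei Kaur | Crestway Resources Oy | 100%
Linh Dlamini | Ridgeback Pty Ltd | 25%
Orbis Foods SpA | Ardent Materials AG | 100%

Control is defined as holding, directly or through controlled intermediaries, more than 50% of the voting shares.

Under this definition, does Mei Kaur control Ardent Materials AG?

No

Mei holds 100% of Crestway, so Mei controls Crestway.
Mei holds 80% of Vireo, so Mei controls Vireo.
Crestway and Vireo together hold 66% + 18% = 84% of Juniper, so Mei controls Juniper.
Juniper holds 69% of Solent, so Mei controls Solent.
Crestway holds 100% of Thornfield, so Mei controls Thornfield.
Neither Mei nor any entity Mei controls holds any voting interest in Ardent.
So Mei does not control Ardent.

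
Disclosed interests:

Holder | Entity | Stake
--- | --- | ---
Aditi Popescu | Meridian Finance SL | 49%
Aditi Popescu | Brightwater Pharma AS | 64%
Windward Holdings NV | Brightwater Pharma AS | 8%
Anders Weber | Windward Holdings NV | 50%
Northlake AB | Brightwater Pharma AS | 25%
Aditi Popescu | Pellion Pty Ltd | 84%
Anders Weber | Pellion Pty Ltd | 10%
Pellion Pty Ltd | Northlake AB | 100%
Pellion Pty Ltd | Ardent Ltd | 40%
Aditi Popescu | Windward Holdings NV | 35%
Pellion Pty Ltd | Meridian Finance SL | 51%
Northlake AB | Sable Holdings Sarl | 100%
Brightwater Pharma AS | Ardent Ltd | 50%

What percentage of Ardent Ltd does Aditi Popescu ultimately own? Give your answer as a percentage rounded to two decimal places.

Aditi reaches Ardent along 4 paths.
Via Pellion: 84% × 40% = 33.6%.
Via Pellion → Northlake → Brightwater: 84% × 100% × 25% × 50% = 10.5%.
Via Windward → Brightwater: 35% × 8% × 50% = 1.4%.
Via Brightwater: 64% × 50% = 32%.
Total: 33.6% + 10.5% + 1.4% + 32% = 77.5%.
Rounded: 77.50%.

77.50%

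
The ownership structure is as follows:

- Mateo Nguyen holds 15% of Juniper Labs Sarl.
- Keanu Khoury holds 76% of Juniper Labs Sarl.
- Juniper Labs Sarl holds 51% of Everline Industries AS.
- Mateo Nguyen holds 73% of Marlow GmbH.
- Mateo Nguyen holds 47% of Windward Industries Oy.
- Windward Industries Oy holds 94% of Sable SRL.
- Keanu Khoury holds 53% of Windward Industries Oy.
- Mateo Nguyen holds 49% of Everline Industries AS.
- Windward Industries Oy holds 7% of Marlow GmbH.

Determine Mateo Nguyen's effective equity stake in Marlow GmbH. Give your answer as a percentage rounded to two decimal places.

76.29%

Mateo reaches Marlow along 2 paths.
Direct stake: 73% = 73%.
Via Windward: 47% × 7% = 3.29%.
Total: 73% + 3.29% = 76.29%.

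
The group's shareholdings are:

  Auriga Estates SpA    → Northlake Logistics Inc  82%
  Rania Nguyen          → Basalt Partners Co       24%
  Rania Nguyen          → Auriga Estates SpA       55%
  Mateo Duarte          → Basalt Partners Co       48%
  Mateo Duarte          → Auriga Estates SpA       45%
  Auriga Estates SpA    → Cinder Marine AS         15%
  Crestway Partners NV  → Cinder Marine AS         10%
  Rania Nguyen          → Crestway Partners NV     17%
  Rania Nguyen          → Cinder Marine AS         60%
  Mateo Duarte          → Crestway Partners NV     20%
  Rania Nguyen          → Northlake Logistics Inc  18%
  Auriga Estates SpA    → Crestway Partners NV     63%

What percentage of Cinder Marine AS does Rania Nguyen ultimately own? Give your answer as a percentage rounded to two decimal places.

73.42%

Rania reaches Cinder along 4 paths.
Via Crestway: 17% × 10% = 1.7%.
Via Auriga → Crestway: 55% × 63% × 10% = 3.465%.
Direct stake: 60% = 60%.
Via Auriga: 55% × 15% = 8.25%.
Total: 1.7% + 3.465% + 60% + 8.25% = 73.415%.
Rounded: 73.42%.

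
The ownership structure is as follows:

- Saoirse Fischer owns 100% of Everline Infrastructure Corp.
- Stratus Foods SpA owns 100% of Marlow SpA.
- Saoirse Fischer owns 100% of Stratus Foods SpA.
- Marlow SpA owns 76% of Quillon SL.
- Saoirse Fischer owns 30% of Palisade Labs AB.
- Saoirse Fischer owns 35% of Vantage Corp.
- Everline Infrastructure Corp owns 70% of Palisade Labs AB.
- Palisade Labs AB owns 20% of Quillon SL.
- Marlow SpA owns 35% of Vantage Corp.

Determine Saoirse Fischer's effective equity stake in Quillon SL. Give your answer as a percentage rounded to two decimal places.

Saoirse reaches Quillon along 3 paths.
Via Everline → Palisade: 100% × 70% × 20% = 14%.
Via Palisade: 30% × 20% = 6%.
Via Stratus → Marlow: 100% × 100% × 76% = 76%.
Total: 14% + 6% + 76% = 96%.
Rounded: 96.00%.

96.00%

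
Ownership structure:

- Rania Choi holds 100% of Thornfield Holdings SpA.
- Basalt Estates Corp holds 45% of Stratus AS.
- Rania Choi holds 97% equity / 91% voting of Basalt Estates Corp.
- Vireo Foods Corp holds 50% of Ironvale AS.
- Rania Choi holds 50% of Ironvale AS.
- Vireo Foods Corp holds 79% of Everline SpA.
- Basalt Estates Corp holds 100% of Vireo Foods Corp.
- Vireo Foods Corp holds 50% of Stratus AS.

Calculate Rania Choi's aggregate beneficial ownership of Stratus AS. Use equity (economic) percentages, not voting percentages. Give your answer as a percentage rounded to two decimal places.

Rania reaches Stratus along 2 paths.
Via Basalt → Vireo: 97% × 100% × 50% = 48.5%.
Via Basalt: 97% × 45% = 43.65%.
Total: 48.5% + 43.65% = 92.15%.

92.15%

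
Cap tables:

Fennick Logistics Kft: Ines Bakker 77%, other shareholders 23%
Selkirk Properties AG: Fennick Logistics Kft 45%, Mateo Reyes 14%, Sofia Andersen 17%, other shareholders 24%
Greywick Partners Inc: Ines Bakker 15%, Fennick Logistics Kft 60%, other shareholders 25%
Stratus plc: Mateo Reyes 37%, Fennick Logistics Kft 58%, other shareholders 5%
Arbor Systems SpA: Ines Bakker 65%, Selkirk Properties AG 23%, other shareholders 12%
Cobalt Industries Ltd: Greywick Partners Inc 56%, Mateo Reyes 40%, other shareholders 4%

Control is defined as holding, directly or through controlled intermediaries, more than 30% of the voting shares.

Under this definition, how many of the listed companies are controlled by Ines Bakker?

Ines holds 77% of Fennick, so Ines controls Fennick.
Fennick holds 45% of Selkirk, so Ines controls Selkirk.
Ines and Fennick together hold 15% + 60% = 75% of Greywick, so Ines controls Greywick.
Fennick holds 58% of Stratus, so Ines controls Stratus.
Ines and Selkirk together hold 65% + 23% = 88% of Arbor, so Ines controls Arbor.
Greywick holds 56% of Cobalt, so Ines controls Cobalt.
Ines controls 6 companies.

6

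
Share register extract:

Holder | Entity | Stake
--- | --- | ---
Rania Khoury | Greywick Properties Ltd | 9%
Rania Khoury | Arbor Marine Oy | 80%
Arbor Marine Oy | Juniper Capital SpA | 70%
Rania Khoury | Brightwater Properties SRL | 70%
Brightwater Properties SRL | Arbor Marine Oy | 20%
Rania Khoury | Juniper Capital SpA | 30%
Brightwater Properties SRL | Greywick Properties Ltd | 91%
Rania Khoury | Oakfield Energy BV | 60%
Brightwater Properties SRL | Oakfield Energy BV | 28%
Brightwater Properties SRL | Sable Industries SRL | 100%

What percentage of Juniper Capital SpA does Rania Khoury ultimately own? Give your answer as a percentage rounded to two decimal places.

Rania reaches Juniper along 3 paths.
Via Arbor: 80% × 70% = 56%.
Via Brightwater → Arbor: 70% × 20% × 70% = 9.8%.
Direct stake: 30% = 30%.
Total: 56% + 9.8% + 30% = 95.8%.
Rounded: 95.80%.

95.80%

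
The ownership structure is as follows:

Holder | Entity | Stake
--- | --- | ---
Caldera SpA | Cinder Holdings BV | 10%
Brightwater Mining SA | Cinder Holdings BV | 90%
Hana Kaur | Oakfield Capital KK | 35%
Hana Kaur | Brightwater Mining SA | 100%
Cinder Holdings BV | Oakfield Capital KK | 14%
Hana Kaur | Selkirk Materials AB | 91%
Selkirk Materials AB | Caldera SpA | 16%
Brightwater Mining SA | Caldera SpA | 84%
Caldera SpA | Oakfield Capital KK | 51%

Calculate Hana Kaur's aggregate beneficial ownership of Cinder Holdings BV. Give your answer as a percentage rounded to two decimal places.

Hana reaches Cinder along 3 paths.
Via Brightwater: 100% × 90% = 90%.
Via Brightwater → Caldera: 100% × 84% × 10% = 8.4%.
Via Selkirk → Caldera: 91% × 16% × 10% = 1.456%.
Total: 90% + 8.4% + 1.456% = 99.856%.
Rounded: 99.86%.

99.86%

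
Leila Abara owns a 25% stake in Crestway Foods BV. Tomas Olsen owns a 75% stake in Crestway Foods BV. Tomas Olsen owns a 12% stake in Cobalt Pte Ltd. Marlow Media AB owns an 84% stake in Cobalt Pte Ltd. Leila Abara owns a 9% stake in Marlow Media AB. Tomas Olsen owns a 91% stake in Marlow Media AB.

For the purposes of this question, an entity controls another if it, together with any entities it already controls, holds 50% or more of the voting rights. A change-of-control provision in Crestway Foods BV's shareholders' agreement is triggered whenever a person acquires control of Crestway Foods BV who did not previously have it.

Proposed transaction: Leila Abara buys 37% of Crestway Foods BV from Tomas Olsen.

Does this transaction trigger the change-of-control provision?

Yes

The purchase adds only to Leila's holdings (Tomas's stake shrinks), so Leila is the only person who could newly come to control Crestway.
Leila's largest direct stake is 25% in Crestway, which does not meet the threshold, so Leila controls no company.
In Crestway, Leila's side holds only 25%, not ≥ 50%.
So before the transaction, Leila does not control Crestway.
After the purchase, Leila's direct stake in Crestway rises to 25% + 37% = 62%, and Tomas's stake falls to 38%.
Leila holds 62% of Crestway, so Leila controls Crestway.
Leila did not control Crestway before and does after, so the clause is triggered.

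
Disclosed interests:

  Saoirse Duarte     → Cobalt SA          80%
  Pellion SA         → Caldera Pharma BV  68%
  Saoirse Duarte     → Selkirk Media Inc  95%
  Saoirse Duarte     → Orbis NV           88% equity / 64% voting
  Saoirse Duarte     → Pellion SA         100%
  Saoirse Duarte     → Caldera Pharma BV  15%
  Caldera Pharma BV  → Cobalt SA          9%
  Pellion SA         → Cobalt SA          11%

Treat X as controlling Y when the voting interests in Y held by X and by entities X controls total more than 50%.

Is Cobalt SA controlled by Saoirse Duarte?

Saoirse holds 100% of Pellion, so Saoirse controls Pellion.
Pellion and Saoirse together hold 68% + 15% = 83% of Caldera, so Saoirse controls Caldera.
Saoirse and Pellion and Caldera together hold 80% + 11% + 9% = 100% of Cobalt, so Saoirse controls Cobalt.

Yes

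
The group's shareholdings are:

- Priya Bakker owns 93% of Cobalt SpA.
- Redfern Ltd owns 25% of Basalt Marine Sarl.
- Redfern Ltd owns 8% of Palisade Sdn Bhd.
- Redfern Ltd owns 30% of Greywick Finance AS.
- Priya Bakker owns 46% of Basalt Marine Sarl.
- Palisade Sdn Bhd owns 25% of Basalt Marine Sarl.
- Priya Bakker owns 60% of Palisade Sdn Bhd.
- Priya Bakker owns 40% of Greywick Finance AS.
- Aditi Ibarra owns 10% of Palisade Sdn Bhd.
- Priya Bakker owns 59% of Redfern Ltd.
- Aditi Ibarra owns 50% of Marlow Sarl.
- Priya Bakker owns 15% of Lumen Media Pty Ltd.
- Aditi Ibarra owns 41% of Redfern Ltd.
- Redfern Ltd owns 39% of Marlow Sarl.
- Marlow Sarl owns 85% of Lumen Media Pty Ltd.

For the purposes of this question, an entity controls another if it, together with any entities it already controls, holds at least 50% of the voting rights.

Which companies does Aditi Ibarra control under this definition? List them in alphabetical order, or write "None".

Lumen Media Pty Ltd, Marlow Sarl

Aditi holds 50% of Marlow, so Aditi controls Marlow.
Marlow holds 85% of Lumen, so Aditi controls Lumen.
No other company's threshold is met.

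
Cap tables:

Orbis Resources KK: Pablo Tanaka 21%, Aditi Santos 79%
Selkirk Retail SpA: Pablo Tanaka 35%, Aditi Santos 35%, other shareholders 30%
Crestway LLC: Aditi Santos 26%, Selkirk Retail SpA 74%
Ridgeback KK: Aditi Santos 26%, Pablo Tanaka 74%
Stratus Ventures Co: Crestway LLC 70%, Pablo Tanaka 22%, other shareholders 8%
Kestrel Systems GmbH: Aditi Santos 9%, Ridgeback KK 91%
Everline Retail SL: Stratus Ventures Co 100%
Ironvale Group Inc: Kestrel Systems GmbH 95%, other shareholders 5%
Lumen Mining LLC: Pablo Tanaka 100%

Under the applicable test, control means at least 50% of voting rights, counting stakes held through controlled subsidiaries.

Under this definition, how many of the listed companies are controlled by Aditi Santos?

Aditi holds 79% of Orbis, so Aditi controls Orbis.
No other company's threshold is met.
Aditi controls 1 company.

1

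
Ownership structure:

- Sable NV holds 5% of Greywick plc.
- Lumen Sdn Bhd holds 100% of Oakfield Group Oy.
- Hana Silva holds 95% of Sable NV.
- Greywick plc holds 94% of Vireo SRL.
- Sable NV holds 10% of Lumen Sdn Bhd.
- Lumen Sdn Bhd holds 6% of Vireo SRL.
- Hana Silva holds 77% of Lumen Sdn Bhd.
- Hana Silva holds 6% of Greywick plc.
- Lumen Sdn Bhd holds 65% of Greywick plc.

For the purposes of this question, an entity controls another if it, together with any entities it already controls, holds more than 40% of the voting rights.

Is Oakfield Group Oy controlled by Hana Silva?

Yes

Hana holds 95% of Sable, so Hana controls Sable.
Hana and Sable together hold 77% + 10% = 87% of Lumen, so Hana controls Lumen.
Lumen holds 100% of Oakfield, so Hana controls Oakfield.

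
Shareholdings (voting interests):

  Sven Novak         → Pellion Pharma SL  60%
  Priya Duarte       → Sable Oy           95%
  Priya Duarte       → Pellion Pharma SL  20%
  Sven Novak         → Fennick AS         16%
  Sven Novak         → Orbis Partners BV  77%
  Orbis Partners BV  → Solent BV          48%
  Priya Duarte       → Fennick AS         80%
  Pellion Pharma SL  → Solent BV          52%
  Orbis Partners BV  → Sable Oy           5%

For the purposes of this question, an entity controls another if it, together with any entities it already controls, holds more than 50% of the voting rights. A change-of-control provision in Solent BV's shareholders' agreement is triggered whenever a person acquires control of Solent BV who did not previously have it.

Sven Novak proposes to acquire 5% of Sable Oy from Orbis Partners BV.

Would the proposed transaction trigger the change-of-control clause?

The purchase adds only to Sven's holdings (Orbis's stake shrinks), so Sven is the only person who could newly come to control Solent.
Sven holds 60% of Pellion, so Sven controls Pellion.
Sven holds 77% of Orbis, so Sven controls Orbis.
Orbis and Pellion together hold 48% + 52% = 100% of Solent, so Sven controls Solent.
So Sven already controls Solent before the transaction.
After the purchase, Sven holds 5% of Sable directly, and Orbis's stake falls to 0%.
Sven controlled Solent already, so this is not a new person acquiring control; every other person's position is unchanged or reduced.
No new person acquires control, so the clause is not triggered.

No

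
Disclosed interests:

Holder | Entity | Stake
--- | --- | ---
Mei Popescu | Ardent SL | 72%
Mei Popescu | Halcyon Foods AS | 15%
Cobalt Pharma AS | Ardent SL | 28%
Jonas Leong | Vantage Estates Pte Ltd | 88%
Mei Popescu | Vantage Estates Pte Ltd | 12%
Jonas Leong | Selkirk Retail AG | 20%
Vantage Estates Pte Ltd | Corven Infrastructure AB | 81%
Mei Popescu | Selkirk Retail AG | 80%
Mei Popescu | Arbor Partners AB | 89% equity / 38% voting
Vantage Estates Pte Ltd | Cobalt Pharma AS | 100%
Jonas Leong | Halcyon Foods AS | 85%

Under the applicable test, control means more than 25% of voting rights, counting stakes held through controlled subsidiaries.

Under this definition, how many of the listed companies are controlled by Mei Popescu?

Mei holds 38% of Arbor, so Mei controls Arbor.
Mei holds 80% of Selkirk, so Mei controls Selkirk.
Mei holds 72% of Ardent, so Mei controls Ardent.
No other company's threshold is met.
Mei controls 3 companies.

3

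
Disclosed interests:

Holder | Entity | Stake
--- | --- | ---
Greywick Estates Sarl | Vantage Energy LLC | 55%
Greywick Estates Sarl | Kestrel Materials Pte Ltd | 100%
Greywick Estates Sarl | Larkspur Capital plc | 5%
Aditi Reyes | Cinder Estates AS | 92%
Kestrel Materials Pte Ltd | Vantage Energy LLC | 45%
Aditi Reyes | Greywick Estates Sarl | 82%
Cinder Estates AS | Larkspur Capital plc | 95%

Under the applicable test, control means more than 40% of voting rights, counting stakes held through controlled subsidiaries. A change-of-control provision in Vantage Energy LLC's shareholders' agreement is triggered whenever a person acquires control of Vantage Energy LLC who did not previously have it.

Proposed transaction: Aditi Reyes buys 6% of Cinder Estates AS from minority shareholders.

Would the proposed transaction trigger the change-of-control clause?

No

The purchase changes only Aditi's holdings, so Aditi is the only person who could newly come to control Vantage.
Aditi holds 82% of Greywick, so Aditi controls Greywick.
Greywick holds 100% of Kestrel, so Aditi controls Kestrel.
Greywick and Kestrel together hold 55% + 45% = 100% of Vantage, so Aditi controls Vantage.
So Aditi already controls Vantage before the transaction.
After the purchase, Aditi's direct stake in Cinder rises to 92% + 6% = 98%.
Aditi controlled Vantage already, so this is not a new person acquiring control; every other person's position is unchanged or reduced.
No new person acquires control, so the clause is not triggered.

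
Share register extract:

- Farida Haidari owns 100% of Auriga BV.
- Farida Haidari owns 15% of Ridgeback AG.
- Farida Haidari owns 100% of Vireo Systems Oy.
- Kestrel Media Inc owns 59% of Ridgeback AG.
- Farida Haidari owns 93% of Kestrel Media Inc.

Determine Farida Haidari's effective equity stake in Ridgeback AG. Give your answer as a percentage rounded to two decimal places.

Farida reaches Ridgeback along 2 paths.
Via Kestrel: 93% × 59% = 54.87%.
Direct stake: 15% = 15%.
Total: 54.87% + 15% = 69.87%.

69.87%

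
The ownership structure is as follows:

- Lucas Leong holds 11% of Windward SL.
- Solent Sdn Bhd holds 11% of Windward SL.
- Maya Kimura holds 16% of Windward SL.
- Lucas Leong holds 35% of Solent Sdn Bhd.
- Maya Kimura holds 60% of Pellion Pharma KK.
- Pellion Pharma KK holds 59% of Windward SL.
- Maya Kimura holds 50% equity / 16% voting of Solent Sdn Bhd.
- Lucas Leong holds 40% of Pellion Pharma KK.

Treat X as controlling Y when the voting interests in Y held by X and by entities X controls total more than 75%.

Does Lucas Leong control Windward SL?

No

Lucas's largest direct stake is 40% in Pellion, which does not meet the threshold, so Lucas controls no company.
In Windward, Lucas's side holds only 11%, not > 75%.
So Lucas does not control Windward.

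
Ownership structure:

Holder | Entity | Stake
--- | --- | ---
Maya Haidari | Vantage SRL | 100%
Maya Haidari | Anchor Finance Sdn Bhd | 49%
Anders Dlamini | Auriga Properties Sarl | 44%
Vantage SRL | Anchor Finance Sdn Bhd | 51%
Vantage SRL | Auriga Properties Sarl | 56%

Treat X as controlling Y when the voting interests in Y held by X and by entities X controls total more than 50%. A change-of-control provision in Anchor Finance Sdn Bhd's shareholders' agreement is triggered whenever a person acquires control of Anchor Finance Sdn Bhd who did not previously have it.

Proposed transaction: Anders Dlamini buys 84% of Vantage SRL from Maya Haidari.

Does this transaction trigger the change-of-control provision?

The purchase adds only to Anders's holdings (Maya's stake shrinks), so Anders is the only person who could newly come to control Anchor.
Anders's largest direct stake is 44% in Auriga, which does not meet the threshold, so Anders controls no company.
Neither Anders nor any entity Anders controls holds any voting interest in Anchor.
So before the transaction, Anders does not control Anchor.
After the purchase, Anders holds 84% of Vantage directly, and Maya's stake falls to 16%.
Anders holds 84% of Vantage, so Anders controls Vantage.
Vantage holds 51% of Anchor, so Anders controls Anchor.
Anders did not control Anchor before and does after, so the clause is triggered.

Yes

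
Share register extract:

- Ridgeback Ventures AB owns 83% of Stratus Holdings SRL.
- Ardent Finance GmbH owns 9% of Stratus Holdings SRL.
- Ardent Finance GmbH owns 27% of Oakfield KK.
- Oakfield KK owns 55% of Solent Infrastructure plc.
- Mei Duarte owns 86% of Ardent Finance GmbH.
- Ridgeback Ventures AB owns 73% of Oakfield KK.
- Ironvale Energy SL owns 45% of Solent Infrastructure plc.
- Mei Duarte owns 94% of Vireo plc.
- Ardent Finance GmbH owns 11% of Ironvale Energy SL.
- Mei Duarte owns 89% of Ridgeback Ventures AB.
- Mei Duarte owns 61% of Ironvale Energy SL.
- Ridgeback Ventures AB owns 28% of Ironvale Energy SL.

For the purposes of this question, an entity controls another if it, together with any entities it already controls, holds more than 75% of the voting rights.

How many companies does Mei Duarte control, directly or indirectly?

7

Mei holds 86% of Ardent, so Mei controls Ardent.
Mei holds 89% of Ridgeback, so Mei controls Ridgeback.
Ridgeback and Ardent together hold 83% + 9% = 92% of Stratus, so Mei controls Stratus.
Ridgeback and Mei and Ardent together hold 28% + 61% + 11% = 100% of Ironvale, so Mei controls Ironvale.
Ridgeback and Ardent together hold 73% + 27% = 100% of Oakfield, so Mei controls Oakfield.
Mei holds 94% of Vireo, so Mei controls Vireo.
Ironvale and Oakfield together hold 45% + 55% = 100% of Solent, so Mei controls Solent.
Mei controls 7 companies.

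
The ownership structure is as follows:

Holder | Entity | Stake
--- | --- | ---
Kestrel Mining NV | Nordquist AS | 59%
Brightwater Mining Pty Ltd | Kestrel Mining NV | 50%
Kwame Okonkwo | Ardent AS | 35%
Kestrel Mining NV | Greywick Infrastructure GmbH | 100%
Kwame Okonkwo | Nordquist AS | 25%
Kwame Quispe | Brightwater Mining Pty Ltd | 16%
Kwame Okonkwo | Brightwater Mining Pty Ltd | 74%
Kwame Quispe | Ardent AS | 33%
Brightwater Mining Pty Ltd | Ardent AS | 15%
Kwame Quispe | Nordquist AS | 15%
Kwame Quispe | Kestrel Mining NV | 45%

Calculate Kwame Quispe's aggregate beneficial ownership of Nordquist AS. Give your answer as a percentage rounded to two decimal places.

46.27%

Kwame Quispe reaches Nordquist along 3 paths.
Direct stake: 15% = 15%.
Via Brightwater → Kestrel: 16% × 50% × 59% = 4.72%.
Via Kestrel: 45% × 59% = 26.55%.
Total: 15% + 4.72% + 26.55% = 46.27%.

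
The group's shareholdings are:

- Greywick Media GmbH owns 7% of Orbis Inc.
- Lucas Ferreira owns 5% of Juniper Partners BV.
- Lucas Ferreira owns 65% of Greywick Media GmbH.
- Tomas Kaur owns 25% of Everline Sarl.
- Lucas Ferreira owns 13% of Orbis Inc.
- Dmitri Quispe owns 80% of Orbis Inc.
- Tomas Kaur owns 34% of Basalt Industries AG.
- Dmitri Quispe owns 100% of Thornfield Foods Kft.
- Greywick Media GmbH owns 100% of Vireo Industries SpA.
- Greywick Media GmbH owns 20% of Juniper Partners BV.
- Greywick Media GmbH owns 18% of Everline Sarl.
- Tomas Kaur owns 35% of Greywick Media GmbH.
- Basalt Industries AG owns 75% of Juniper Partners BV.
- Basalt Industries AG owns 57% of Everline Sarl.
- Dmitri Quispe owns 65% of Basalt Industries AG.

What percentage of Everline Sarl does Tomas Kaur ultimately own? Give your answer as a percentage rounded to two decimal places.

Tomas reaches Everline along 3 paths.
Direct stake: 25% = 25%.
Via Greywick: 35% × 18% = 6.3%.
Via Basalt: 34% × 57% = 19.38%.
Total: 25% + 6.3% + 19.38% = 50.68%.

50.68%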